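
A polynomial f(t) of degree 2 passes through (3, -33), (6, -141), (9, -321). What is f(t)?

Using the Lagrange interpolation formula with nodes 3, 6, 9:
  L_0(t) = (t - 6)(t - 9) / 18
  L_1(t) = (t - 3)(t - 9) / -9
  L_2(t) = (t - 3)(t - 6) / 18
Then f(t) = -33·L_0(t) - 141·L_1(t) - 321·L_2(t).
Expanding and collecting terms gives f(t) = -4t² + 3.
Check: f(3) = -33. ✓

f(t) = -4t^2 + 3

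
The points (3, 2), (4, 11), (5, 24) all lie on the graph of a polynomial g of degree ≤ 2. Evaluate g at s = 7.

62

Write g(s) = as^2 + bs + c. Substituting each data point gives a linear system:
  9a + 3b + c = 2
  16a + 4b + c = 11
  25a + 5b + c = 24
Solving the system yields a = 2, b = -5, c = -1.
So g(s) = 2s^2 - 5s - 1.
Then g(7) = 62.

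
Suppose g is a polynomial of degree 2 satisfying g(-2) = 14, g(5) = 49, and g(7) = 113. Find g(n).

Write g(n) = an^2 + bn + c. Substituting each data point gives a linear system:
  4a - 2b + c = 14
  25a + 5b + c = 49
  49a + 7b + c = 113
Solving the system yields a = 3, b = -4, c = -6.
So g(n) = 3n^2 - 4n - 6.
Check: g(7) = 113. ✓

g(n) = 3n^2 - 4n - 6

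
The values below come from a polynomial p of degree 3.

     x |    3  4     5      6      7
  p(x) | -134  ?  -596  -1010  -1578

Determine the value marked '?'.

On equispaced nodes a degree-3 polynomial has vanishing fourth forward difference, so
  p(3) - 4·p(4) + 6·p(5) - 4·p(6) + p(7) = 0.
Substituting the known values and solving for p(4):
  -4·p(4) = 1248
  p(4) = -312.

-312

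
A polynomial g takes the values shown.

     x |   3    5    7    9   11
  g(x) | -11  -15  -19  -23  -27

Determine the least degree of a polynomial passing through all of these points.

Forward differences of the values at x = 3, 5, 7, 9, 11:
  g  : -11  -15  -19  -23  -27
  Δ  : -4  -4  -4  -4
  Δ^2: 0  0  0
  Δ^3: 0  0
  Δ^4: 0
The first differences are constant (-4) and nonzero, while all higher differences vanish, so the minimal degree is 1.

1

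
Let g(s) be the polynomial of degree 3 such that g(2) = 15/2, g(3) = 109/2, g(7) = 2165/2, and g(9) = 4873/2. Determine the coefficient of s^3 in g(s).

4

Write g(s) = as^3 + bs^2 + cs + d. Substituting each data point gives a linear system:
  8a + 4b + 2c + d = 15/2
  27a + 9b + 3c + d = 109/2
  343a + 49b + 7c + d = 2165/2
  729a + 81b + 9c + d = 4873/2
Solving the system yields a = 4, b = -6, c = 1, d = -5/2.
So g(s) = 4s³ - 6s² + s - 5/2.
The leading coefficient is 4.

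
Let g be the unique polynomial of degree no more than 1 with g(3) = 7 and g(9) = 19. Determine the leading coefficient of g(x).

2

Write g(x) = ax + b. Substituting each data point gives a linear system:
  3a + b = 7
  9a + b = 19
Solving the system yields a = 2, b = 1.
So g(x) = 2x + 1.
The leading coefficient is 2.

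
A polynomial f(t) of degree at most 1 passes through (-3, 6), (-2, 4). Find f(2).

-4

Write f(t) = at + b. Substituting each data point gives a linear system:
  -3a + b = 6
  -2a + b = 4
Solving the system yields a = -2, b = 0.
So f(t) = -2t.
Then f(2) = -4.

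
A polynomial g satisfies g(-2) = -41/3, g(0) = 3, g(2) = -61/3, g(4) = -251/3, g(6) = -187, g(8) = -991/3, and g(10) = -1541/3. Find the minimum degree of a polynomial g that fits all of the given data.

Forward differences of the values at s = -2, 0, 2, 4, 6, 8, 10:
  g  : -41/3  3  -61/3  -251/3  -187  -991/3  -1541/3
  Δ  : 50/3  -70/3  -190/3  -310/3  -430/3  -550/3
  Δ^2: -40  -40  -40  -40  -40
  Δ^3: 0  0  0  0
  Δ^4: 0  0  0
  Δ^5: 0  0
  Δ^6: 0
The second differences are constant (-40) and nonzero, while all higher differences vanish, so the minimal degree is 2.

2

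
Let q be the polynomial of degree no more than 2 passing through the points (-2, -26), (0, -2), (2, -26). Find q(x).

q(x) = -6x^2 - 2

Write q(x) = ax^2 + bx + c. Substituting each data point gives a linear system:
  4a - 2b + c = -26
  c = -2
  4a + 2b + c = -26
Solving the system yields a = -6, b = 0, c = -2.
So q(x) = -6x² - 2.
Check: q(2) = -26. ✓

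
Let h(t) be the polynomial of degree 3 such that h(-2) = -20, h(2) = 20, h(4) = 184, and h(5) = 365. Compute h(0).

Write h(t) = at^3 + bt^2 + ct + d. Substituting each data point gives a linear system:
  -8a + 4b - 2c + d = -20
  8a + 4b + 2c + d = 20
  64a + 16b + 4c + d = 184
  125a + 25b + 5c + d = 365
Solving the system yields a = 3, b = 0, c = -2, d = 0.
So h(t) = 3t^3 - 2t.
Then h(0) = 0.

0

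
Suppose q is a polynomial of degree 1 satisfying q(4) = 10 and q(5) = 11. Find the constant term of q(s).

6

Write q(s) = as + b. Substituting each data point gives a linear system:
  4a + b = 10
  5a + b = 11
Solving the system yields a = 1, b = 6.
So q(s) = s + 6.
The constant term is 6.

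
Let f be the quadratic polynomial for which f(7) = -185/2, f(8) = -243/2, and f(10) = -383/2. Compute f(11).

-465/2

Using the Lagrange interpolation formula with nodes 7, 8, 10:
  L_0(x) = (x - 8)(x - 10) / 3
  L_1(x) = (x - 7)(x - 10) / -2
  L_2(x) = (x - 7)(x - 8) / 6
Then f(x) = -185/2·L_0(x) - 243/2·L_1(x) - 383/2·L_2(x).
Expanding and collecting terms gives f(x) = -2x^2 + x - 3/2.
Evaluating at x = 11: f(11) = -465/2.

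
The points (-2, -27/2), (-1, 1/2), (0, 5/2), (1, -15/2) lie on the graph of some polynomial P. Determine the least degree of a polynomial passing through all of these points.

2

Forward differences of the values at x = -2, -1, 0, 1:
  P  : -27/2  1/2  5/2  -15/2
  Δ  : 14  2  -10
  Δ^2: -12  -12
  Δ^3: 0
The second differences are constant (-12) and nonzero, while all higher differences vanish, so the minimal degree is 2.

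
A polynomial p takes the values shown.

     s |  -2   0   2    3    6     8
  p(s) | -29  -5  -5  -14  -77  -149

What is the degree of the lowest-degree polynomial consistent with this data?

Divided differences on the nodes -2, 0, 2, 3, 6, 8:
  order 0: -29  -5  -5  -14  -77  -149
  order 1: 12  0  -9  -21  -36
  order 2: -3  -3  -3  -3
  order 3: 0  0  0
  order 4: 0  0
  order 5: 0
The order-2 divided differences are all -3 (nonzero) and every higher order vanishes, so the data lies on a polynomial of degree exactly 2.

2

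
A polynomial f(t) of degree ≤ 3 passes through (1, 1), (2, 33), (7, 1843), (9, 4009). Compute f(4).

Write f(t) = at^3 + bt^2 + ct + d. Substituting each data point gives a linear system:
  a + b + c + d = 1
  8a + 4b + 2c + d = 33
  343a + 49b + 7c + d = 1843
  729a + 81b + 9c + d = 4009
Solving the system yields a = 6, b = -5, c = 5, d = -5.
So f(t) = 6t^3 - 5t^2 + 5t - 5.
Then f(4) = 319.

319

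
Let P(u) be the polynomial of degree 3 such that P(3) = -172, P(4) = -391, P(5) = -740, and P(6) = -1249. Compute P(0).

5

Write P(u) = au^3 + bu^2 + cu + d. Substituting each data point gives a linear system:
  27a + 9b + 3c + d = -172
  64a + 16b + 4c + d = -391
  125a + 25b + 5c + d = -740
  216a + 36b + 6c + d = -1249
Solving the system yields a = -5, b = -5, c = 1, d = 5.
So P(u) = -5u^3 - 5u^2 + u + 5.
Then P(0) = 5.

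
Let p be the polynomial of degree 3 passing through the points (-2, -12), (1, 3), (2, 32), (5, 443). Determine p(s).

Write p(s) = as^3 + bs^2 + cs + d. Substituting each data point gives a linear system:
  -8a + 4b - 2c + d = -12
  a + b + c + d = 3
  8a + 4b + 2c + d = 32
  125a + 25b + 5c + d = 443
Solving the system yields a = 3, b = 3, c = -1, d = -2.
So p(s) = 3s^3 + 3s^2 - s - 2.
Check: p(5) = 443. ✓

p(s) = 3s^3 + 3s^2 - s - 2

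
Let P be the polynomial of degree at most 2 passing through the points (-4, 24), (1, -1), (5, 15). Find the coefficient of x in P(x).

Write P(x) = ax^2 + bx + c. Substituting each data point gives a linear system:
  16a - 4b + c = 24
  a + b + c = -1
  25a + 5b + c = 15
Solving the system yields a = 1, b = -2, c = 0.
So P(x) = x² - 2x.
The coefficient of x is -2.

-2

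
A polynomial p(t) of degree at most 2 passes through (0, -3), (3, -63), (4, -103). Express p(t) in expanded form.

p(t) = -5t^2 - 5t - 3

Write p(t) = at^2 + bt + c. Substituting each data point gives a linear system:
  c = -3
  9a + 3b + c = -63
  16a + 4b + c = -103
Solving the system yields a = -5, b = -5, c = -3.
So p(t) = -5t² - 5t - 3.
Check: p(3) = -63. ✓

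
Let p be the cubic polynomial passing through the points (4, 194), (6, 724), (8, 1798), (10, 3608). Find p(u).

p(u) = 4u^3 - 4u^2 + u - 2

Write p(u) = au^3 + bu^2 + cu + d. Substituting each data point gives a linear system:
  64a + 16b + 4c + d = 194
  216a + 36b + 6c + d = 724
  512a + 64b + 8c + d = 1798
  1000a + 100b + 10c + d = 3608
Solving the system yields a = 4, b = -4, c = 1, d = -2.
So p(u) = 4u^3 - 4u^2 + u - 2.
Check: p(4) = 194. ✓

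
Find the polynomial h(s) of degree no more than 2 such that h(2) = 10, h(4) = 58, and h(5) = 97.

Using the Lagrange interpolation formula with nodes 2, 4, 5:
  L_0(s) = (s - 4)(s - 5) / 6
  L_1(s) = (s - 2)(s - 5) / -2
  L_2(s) = (s - 2)(s - 4) / 3
Then h(s) = 10·L_0(s) + 58·L_1(s) + 97·L_2(s).
Expanding and collecting terms gives h(s) = 5s^2 - 6s + 2.
Check: h(5) = 97. ✓

h(s) = 5s^2 - 6s + 2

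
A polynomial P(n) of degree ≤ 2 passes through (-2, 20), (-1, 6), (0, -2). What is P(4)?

26

Using the Lagrange interpolation formula with nodes -2, -1, 0:
  L_0(n) = (n + 1)n / 2
  L_1(n) = (n + 2)n / -1
  L_2(n) = (n + 2)(n + 1) / 2
Then P(n) = 20·L_0(n) + 6·L_1(n) - 2·L_2(n).
Expanding and collecting terms gives P(n) = 3n^2 - 5n - 2.
Evaluating at n = 4: P(4) = 26.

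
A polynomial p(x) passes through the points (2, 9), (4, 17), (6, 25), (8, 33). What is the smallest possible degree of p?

1

Divided differences on the nodes 2, 4, 6, 8:
  order 0: 9  17  25  33
  order 1: 4  4  4
  order 2: 0  0
  order 3: 0
The order-1 divided differences are all 4 (nonzero) and every higher order vanishes, so the data lies on a polynomial of degree exactly 1.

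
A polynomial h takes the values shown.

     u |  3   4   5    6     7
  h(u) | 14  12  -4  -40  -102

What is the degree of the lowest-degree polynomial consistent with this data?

Forward differences of the values at u = 3, 4, 5, 6, 7:
  h  : 14  12  -4  -40  -102
  Δ  : -2  -16  -36  -62
  Δ^2: -14  -20  -26
  Δ^3: -6  -6
  Δ^4: 0
The third differences are constant (-6) and nonzero, while all higher differences vanish, so the minimal degree is 3.

3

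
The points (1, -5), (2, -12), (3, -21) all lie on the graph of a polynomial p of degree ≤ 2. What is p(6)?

Using the Lagrange interpolation formula with nodes 1, 2, 3:
  L_0(u) = (u - 2)(u - 3) / 2
  L_1(u) = (u - 1)(u - 3) / -1
  L_2(u) = (u - 1)(u - 2) / 2
Then p(u) = -5·L_0(u) - 12·L_1(u) - 21·L_2(u).
Expanding and collecting terms gives p(u) = -u^2 - 4u.
Evaluating at u = 6: p(6) = -60.

-60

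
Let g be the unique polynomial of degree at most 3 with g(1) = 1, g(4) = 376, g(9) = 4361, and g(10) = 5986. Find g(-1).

-9

Using the Lagrange interpolation formula with nodes 1, 4, 9, 10:
  L_0(u) = (u - 4)(u - 9)(u - 10) / -216
  L_1(u) = (u - 1)(u - 9)(u - 10) / 90
  L_2(u) = (u - 1)(u - 4)(u - 10) / -40
  L_3(u) = (u - 1)(u - 4)(u - 9) / 54
Then g(u) = 1·L_0(u) + 376·L_1(u) + 4361·L_2(u) + 5986·L_3(u).
Expanding and collecting terms gives g(u) = 6u^3 - u - 4.
Evaluating at u = -1: g(-1) = -9.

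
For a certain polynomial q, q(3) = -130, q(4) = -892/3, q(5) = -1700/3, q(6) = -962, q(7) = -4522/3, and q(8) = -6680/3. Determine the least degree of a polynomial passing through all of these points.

Forward differences of the values at s = 3, 4, 5, 6, 7, 8:
  q  : -130  -892/3  -1700/3  -962  -4522/3  -6680/3
  Δ  : -502/3  -808/3  -1186/3  -1636/3  -2158/3
  Δ^2: -102  -126  -150  -174
  Δ^3: -24  -24  -24
  Δ^4: 0  0
  Δ^5: 0
The third differences are constant (-24) and nonzero, while all higher differences vanish, so the minimal degree is 3.

3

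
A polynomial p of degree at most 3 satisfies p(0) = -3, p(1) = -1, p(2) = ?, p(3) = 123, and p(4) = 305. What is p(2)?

31

On equispaced nodes a degree-3 polynomial has vanishing fourth forward difference, so
  p(0) - 4·p(1) + 6·p(2) - 4·p(3) + p(4) = 0.
Substituting the known values and solving for p(2):
  6·p(2) = 186
  p(2) = 31.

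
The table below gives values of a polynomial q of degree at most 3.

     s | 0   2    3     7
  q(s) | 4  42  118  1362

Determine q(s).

Write q(s) = as^3 + bs^2 + cs + d. Substituting each data point gives a linear system:
  d = 4
  8a + 4b + 2c + d = 42
  27a + 9b + 3c + d = 118
  343a + 49b + 7c + d = 1362
Solving the system yields a = 4, b = -1, c = 5, d = 4.
So q(s) = 4s^3 - s^2 + 5s + 4.
Check: q(7) = 1362. ✓

q(s) = 4s^3 - s^2 + 5s + 4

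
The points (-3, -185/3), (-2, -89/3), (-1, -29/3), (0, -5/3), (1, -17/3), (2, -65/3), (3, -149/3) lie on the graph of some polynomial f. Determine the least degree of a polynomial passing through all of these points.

2

Forward differences of the values at u = -3, -2, -1, 0, 1, 2, 3:
  f  : -185/3  -89/3  -29/3  -5/3  -17/3  -65/3  -149/3
  Δ  : 32  20  8  -4  -16  -28
  Δ^2: -12  -12  -12  -12  -12
  Δ^3: 0  0  0  0
  Δ^4: 0  0  0
  Δ^5: 0  0
  Δ^6: 0
The second differences are constant (-12) and nonzero, while all higher differences vanish, so the minimal degree is 2.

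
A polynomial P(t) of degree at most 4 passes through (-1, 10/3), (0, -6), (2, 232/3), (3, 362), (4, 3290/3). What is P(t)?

Using the Lagrange interpolation formula with nodes -1, 0, 2, 3, 4:
  L_0(t) = t(t - 2)(t - 3)(t - 4) / 60
  L_1(t) = (t + 1)(t - 2)(t - 3)(t - 4) / -24
  L_2(t) = (t + 1)t(t - 3)(t - 4) / 12
  L_3(t) = (t + 1)t(t - 2)(t - 4) / -12
  L_4(t) = (t + 1)t(t - 2)(t - 3) / 40
Then P(t) = 10/3·L_0(t) - 6·L_1(t) + 232/3·L_2(t) + 362·L_3(t) + 3290/3·L_4(t).
Expanding and collecting terms gives P(t) = 4t^4 + 5t^2 - (1/3)t - 6.
Check: P(0) = -6. ✓

P(t) = 4t^4 + 5t^2 - (1/3)t - 6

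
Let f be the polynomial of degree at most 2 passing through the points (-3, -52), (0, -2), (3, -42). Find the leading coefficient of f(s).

Write f(s) = as^2 + bs + c. Substituting each data point gives a linear system:
  9a - 3b + c = -52
  c = -2
  9a + 3b + c = -42
Solving the system yields a = -5, b = 5/3, c = -2.
So f(s) = -5s^2 + (5/3)s - 2.
The leading coefficient is -5.

-5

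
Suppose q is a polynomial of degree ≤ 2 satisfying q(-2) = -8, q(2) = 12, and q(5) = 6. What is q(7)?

Using the Lagrange interpolation formula with nodes -2, 2, 5:
  L_0(u) = (u - 2)(u - 5) / 28
  L_1(u) = (u + 2)(u - 5) / -12
  L_2(u) = (u + 2)(u - 2) / 21
Then q(u) = -8·L_0(u) + 12·L_1(u) + 6·L_2(u).
Expanding and collecting terms gives q(u) = -u² + 5u + 6.
Evaluating at u = 7: q(7) = -8.

-8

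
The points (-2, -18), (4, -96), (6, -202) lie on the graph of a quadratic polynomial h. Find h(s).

Write h(s) = as^2 + bs + c. Substituting each data point gives a linear system:
  4a - 2b + c = -18
  16a + 4b + c = -96
  36a + 6b + c = -202
Solving the system yields a = -5, b = -3, c = -4.
So h(s) = -5s² - 3s - 4.
Check: h(4) = -96. ✓

h(s) = -5s^2 - 3s - 4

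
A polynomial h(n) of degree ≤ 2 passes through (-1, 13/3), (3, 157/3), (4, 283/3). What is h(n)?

h(n) = 6n^2 - 5/3

Write h(n) = an^2 + bn + c. Substituting each data point gives a linear system:
  a - b + c = 13/3
  9a + 3b + c = 157/3
  16a + 4b + c = 283/3
Solving the system yields a = 6, b = 0, c = -5/3.
So h(n) = 6n² - 5/3.
Check: h(-1) = 13/3. ✓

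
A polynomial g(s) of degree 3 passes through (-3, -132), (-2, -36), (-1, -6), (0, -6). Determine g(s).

Write g(s) = as^3 + bs^2 + cs + d. Substituting each data point gives a linear system:
  -27a + 9b - 3c + d = -132
  -8a + 4b - 2c + d = -36
  -a + b - c + d = -6
  d = -6
Solving the system yields a = 6, b = 3, c = -3, d = -6.
So g(s) = 6s^3 + 3s^2 - 3s - 6.
Check: g(0) = -6. ✓

g(s) = 6s^3 + 3s^2 - 3s - 6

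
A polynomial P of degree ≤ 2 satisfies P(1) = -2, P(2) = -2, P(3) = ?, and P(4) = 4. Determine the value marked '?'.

0

On equispaced nodes a degree-2 polynomial has vanishing third forward difference, so
  - P(1) + 3·P(2) - 3·P(3) + P(4) = 0.
Substituting the known values and solving for P(3):
  -3·P(3) = 0
  P(3) = 0.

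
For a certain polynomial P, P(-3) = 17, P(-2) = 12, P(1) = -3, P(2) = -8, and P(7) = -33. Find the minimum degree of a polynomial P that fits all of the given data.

1

Divided differences on the nodes -3, -2, 1, 2, 7:
  order 0: 17  12  -3  -8  -33
  order 1: -5  -5  -5  -5
  order 2: 0  0  0
  order 3: 0  0
  order 4: 0
The order-1 divided differences are all -5 (nonzero) and every higher order vanishes, so the data lies on a polynomial of degree exactly 1.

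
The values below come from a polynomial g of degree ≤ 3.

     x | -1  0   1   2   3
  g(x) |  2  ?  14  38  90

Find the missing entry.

On equispaced nodes a degree-3 polynomial has vanishing fourth forward difference, so
  g(-1) - 4·g(0) + 6·g(1) - 4·g(2) + g(3) = 0.
Substituting the known values and solving for g(0):
  -4·g(0) = -24
  g(0) = 6.

6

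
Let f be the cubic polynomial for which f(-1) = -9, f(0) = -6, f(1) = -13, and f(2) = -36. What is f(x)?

Write f(x) = ax^3 + bx^2 + cx + d. Substituting each data point gives a linear system:
  -a + b - c + d = -9
  d = -6
  a + b + c + d = -13
  8a + 4b + 2c + d = -36
Solving the system yields a = -1, b = -5, c = -1, d = -6.
So f(x) = -x^3 - 5x^2 - x - 6.
Check: f(2) = -36. ✓

f(x) = -x^3 - 5x^2 - x - 6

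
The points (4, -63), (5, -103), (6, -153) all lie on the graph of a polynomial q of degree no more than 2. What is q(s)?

q(s) = -5s^2 + 5s - 3

Write q(s) = as^2 + bs + c. Substituting each data point gives a linear system:
  16a + 4b + c = -63
  25a + 5b + c = -103
  36a + 6b + c = -153
Solving the system yields a = -5, b = 5, c = -3.
So q(s) = -5s^2 + 5s - 3.
Check: q(4) = -63. ✓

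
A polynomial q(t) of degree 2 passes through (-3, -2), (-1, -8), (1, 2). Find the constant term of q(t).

-5

Write q(t) = at^2 + bt + c. Substituting each data point gives a linear system:
  9a - 3b + c = -2
  a - b + c = -8
  a + b + c = 2
Solving the system yields a = 2, b = 5, c = -5.
So q(t) = 2t^2 + 5t - 5.
The constant term is -5.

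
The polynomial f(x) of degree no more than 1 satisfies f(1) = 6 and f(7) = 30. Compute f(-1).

-2

Using the Lagrange interpolation formula with nodes 1, 7:
  L_0(x) = (x - 7) / -6
  L_1(x) = (x - 1) / 6
Then f(x) = 6·L_0(x) + 30·L_1(x).
Expanding and collecting terms gives f(x) = 4x + 2.
Evaluating at x = -1: f(-1) = -2.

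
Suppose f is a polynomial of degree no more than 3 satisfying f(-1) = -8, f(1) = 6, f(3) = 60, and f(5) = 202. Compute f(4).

Write f(u) = au^3 + bu^2 + cu + d. Substituting each data point gives a linear system:
  -a + b - c + d = -8
  a + b + c + d = 6
  27a + 9b + 3c + d = 60
  125a + 25b + 5c + d = 202
Solving the system yields a = 1, b = 2, c = 6, d = -3.
So f(u) = u^3 + 2u^2 + 6u - 3.
Then f(4) = 117.

117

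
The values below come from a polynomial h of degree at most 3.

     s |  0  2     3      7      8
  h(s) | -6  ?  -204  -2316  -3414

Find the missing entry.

-66

The 4 known points determine the degree-3 polynomial uniquely.
Write h(s) = as^3 + bs^2 + cs + d. Substituting each data point gives a linear system:
  d = -6
  27a + 9b + 3c + d = -204
  343a + 49b + 7c + d = -2316
  512a + 64b + 8c + d = -3414
Solving the system yields a = -6, b = -6, c = 6, d = -6.
So h(s) = -6s^3 - 6s^2 + 6s - 6.
Then h(2) = -66.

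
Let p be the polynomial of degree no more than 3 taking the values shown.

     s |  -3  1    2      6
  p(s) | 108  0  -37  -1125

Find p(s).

p(s) = -5s^3 - 2s^2 + 4s + 3

Using the Lagrange interpolation formula with nodes -3, 1, 2, 6:
  L_0(s) = (s - 1)(s - 2)(s - 6) / -180
  L_1(s) = (s + 3)(s - 2)(s - 6) / 20
  L_2(s) = (s + 3)(s - 1)(s - 6) / -20
  L_3(s) = (s + 3)(s - 1)(s - 2) / 180
Then p(s) = 108·L_0(s) + 0·L_1(s) - 37·L_2(s) - 1125·L_3(s).
Expanding and collecting terms gives p(s) = -5s³ - 2s² + 4s + 3.
Check: p(6) = -1125. ✓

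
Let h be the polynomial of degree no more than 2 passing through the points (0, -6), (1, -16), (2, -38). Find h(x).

h(x) = -6x^2 - 4x - 6

Write h(x) = ax^2 + bx + c. Substituting each data point gives a linear system:
  c = -6
  a + b + c = -16
  4a + 2b + c = -38
Solving the system yields a = -6, b = -4, c = -6.
So h(x) = -6x^2 - 4x - 6.
Check: h(2) = -38. ✓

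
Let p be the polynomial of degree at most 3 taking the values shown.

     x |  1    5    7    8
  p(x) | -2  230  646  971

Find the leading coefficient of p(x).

Write p(x) = ax^3 + bx^2 + cx + d. Substituting each data point gives a linear system:
  a + b + c + d = -2
  125a + 25b + 5c + d = 230
  343a + 49b + 7c + d = 646
  512a + 64b + 8c + d = 971
Solving the system yields a = 2, b = -1, c = 2, d = -5.
So p(x) = 2x^3 - x^2 + 2x - 5.
The leading coefficient is 2.

2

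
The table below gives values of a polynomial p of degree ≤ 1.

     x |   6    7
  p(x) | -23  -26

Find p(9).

-32

Write p(x) = ax + b. Substituting each data point gives a linear system:
  6a + b = -23
  7a + b = -26
Solving the system yields a = -3, b = -5.
So p(x) = -3x - 5.
Then p(9) = -32.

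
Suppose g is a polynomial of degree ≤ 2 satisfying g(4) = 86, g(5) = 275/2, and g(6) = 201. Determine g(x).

Write g(x) = ax^2 + bx + c. Substituting each data point gives a linear system:
  16a + 4b + c = 86
  25a + 5b + c = 275/2
  36a + 6b + c = 201
Solving the system yields a = 6, b = -5/2, c = 0.
So g(x) = 6x^2 - (5/2)x.
Check: g(6) = 201. ✓

g(x) = 6x^2 - (5/2)x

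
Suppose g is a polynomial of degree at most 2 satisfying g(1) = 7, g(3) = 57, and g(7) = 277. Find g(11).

657

Using the Lagrange interpolation formula with nodes 1, 3, 7:
  L_0(n) = (n - 3)(n - 7) / 12
  L_1(n) = (n - 1)(n - 7) / -8
  L_2(n) = (n - 1)(n - 3) / 24
Then g(n) = 7·L_0(n) + 57·L_1(n) + 277·L_2(n).
Expanding and collecting terms gives g(n) = 5n^2 + 5n - 3.
Evaluating at n = 11: g(11) = 657.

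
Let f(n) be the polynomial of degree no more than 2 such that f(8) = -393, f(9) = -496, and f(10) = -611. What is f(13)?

-1028

Write f(n) = an^2 + bn + c. Substituting each data point gives a linear system:
  64a + 8b + c = -393
  81a + 9b + c = -496
  100a + 10b + c = -611
Solving the system yields a = -6, b = -1, c = -1.
So f(n) = -6n^2 - n - 1.
Then f(13) = -1028.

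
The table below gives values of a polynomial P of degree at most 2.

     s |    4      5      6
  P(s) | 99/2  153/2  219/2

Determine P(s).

P(s) = 3s^2 + 3/2

Write P(s) = as^2 + bs + c. Substituting each data point gives a linear system:
  16a + 4b + c = 99/2
  25a + 5b + c = 153/2
  36a + 6b + c = 219/2
Solving the system yields a = 3, b = 0, c = 3/2.
So P(s) = 3s^2 + 3/2.
Check: P(6) = 219/2. ✓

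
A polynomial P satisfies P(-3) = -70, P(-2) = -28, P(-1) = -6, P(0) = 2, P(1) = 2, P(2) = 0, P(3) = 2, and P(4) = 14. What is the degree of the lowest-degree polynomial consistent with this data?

3

Forward differences of the values at x = -3, -2, -1, 0, 1, 2, 3, 4:
  P  : -70  -28  -6  2  2  0  2  14
  Δ  : 42  22  8  0  -2  2  12
  Δ^2: -20  -14  -8  -2  4  10
  Δ^3: 6  6  6  6  6
  Δ^4: 0  0  0  0
  Δ^5: 0  0  0
  Δ^6: 0  0
  Δ^7: 0
The third differences are constant (6) and nonzero, while all higher differences vanish, so the minimal degree is 3.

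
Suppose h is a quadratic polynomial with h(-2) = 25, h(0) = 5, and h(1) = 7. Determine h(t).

h(t) = 4t^2 - 2t + 5

Using the Lagrange interpolation formula with nodes -2, 0, 1:
  L_0(t) = t(t - 1) / 6
  L_1(t) = (t + 2)(t - 1) / -2
  L_2(t) = (t + 2)t / 3
Then h(t) = 25·L_0(t) + 5·L_1(t) + 7·L_2(t).
Expanding and collecting terms gives h(t) = 4t^2 - 2t + 5.
Check: h(0) = 5. ✓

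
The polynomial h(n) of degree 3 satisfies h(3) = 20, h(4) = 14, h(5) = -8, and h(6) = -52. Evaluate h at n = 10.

Write h(n) = an^3 + bn^2 + cn + d. Substituting each data point gives a linear system:
  27a + 9b + 3c + d = 20
  64a + 16b + 4c + d = 14
  125a + 25b + 5c + d = -8
  216a + 36b + 6c + d = -52
Solving the system yields a = -1, b = 4, c = 3, d = 2.
So h(n) = -n^3 + 4n^2 + 3n + 2.
Then h(10) = -568.

-568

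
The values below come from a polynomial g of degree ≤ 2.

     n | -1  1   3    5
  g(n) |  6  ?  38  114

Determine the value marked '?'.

2

On equispaced nodes a degree-2 polynomial has vanishing third forward difference, so
  - g(-1) + 3·g(1) - 3·g(3) + g(5) = 0.
Substituting the known values and solving for g(1):
  3·g(1) = 6
  g(1) = 2.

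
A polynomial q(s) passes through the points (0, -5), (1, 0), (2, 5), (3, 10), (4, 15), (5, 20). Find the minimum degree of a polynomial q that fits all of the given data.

Forward differences of the values at s = 0, 1, 2, 3, 4, 5:
  q  : -5  0  5  10  15  20
  Δ  : 5  5  5  5  5
  Δ^2: 0  0  0  0
  Δ^3: 0  0  0
  Δ^4: 0  0
  Δ^5: 0
The first differences are constant (5) and nonzero, while all higher differences vanish, so the minimal degree is 1.

1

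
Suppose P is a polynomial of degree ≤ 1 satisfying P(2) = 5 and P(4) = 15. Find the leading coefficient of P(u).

Write P(u) = au + b. Substituting each data point gives a linear system:
  2a + b = 5
  4a + b = 15
Solving the system yields a = 5, b = -5.
So P(u) = 5u - 5.
The leading coefficient is 5.

5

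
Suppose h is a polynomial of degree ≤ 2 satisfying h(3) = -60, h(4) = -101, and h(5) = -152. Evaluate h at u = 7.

Forward differences of the values at u = 3, 4, 5:
  h  : -60  -101  -152
  Δ  : -41  -51
  Δ^2: -10
The second differences are constant, confirming degree 2.
Interpolating (Newton forward form) and evaluating at u = 7 gives h(7) = -284.

-284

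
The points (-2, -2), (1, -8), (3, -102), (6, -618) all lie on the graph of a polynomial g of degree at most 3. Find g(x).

g(x) = -2x^3 - 5x^2 - x

Write g(x) = ax^3 + bx^2 + cx + d. Substituting each data point gives a linear system:
  -8a + 4b - 2c + d = -2
  a + b + c + d = -8
  27a + 9b + 3c + d = -102
  216a + 36b + 6c + d = -618
Solving the system yields a = -2, b = -5, c = -1, d = 0.
So g(x) = -2x³ - 5x² - x.
Check: g(6) = -618. ✓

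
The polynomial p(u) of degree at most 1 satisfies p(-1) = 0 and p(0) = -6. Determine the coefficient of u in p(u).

-6

Write p(u) = au + b. Substituting each data point gives a linear system:
  -a + b = 0
  b = -6
Solving the system yields a = -6, b = -6.
So p(u) = -6u - 6.
The leading coefficient is -6.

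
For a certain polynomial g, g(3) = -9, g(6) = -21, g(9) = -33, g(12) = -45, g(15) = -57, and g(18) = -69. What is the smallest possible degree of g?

Forward differences of the values at u = 3, 6, 9, 12, 15, 18:
  g  : -9  -21  -33  -45  -57  -69
  Δ  : -12  -12  -12  -12  -12
  Δ^2: 0  0  0  0
  Δ^3: 0  0  0
  Δ^4: 0  0
  Δ^5: 0
The first differences are constant (-12) and nonzero, while all higher differences vanish, so the minimal degree is 1.

1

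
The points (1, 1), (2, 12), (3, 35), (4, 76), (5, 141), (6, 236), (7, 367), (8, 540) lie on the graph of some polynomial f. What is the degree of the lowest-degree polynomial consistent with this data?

3

Forward differences of the values at n = 1, 2, 3, 4, 5, 6, 7, 8:
  f  : 1  12  35  76  141  236  367  540
  Δ  : 11  23  41  65  95  131  173
  Δ^2: 12  18  24  30  36  42
  Δ^3: 6  6  6  6  6
  Δ^4: 0  0  0  0
  Δ^5: 0  0  0
  Δ^6: 0  0
  Δ^7: 0
The third differences are constant (6) and nonzero, while all higher differences vanish, so the minimal degree is 3.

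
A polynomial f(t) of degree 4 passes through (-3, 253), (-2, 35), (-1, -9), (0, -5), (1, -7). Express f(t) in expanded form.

f(t) = 3t^4 - 3t^3 - 6t^2 + 4t - 5

Write f(t) = at^4 + bt^3 + ct^2 + dt + e. Substituting each data point gives a linear system:
  81a - 27b + 9c - 3d + e = 253
  16a - 8b + 4c - 2d + e = 35
  a - b + c - d + e = -9
  e = -5
  a + b + c + d + e = -7
Solving the system yields a = 3, b = -3, c = -6, d = 4, e = -5.
So f(t) = 3t^4 - 3t^3 - 6t^2 + 4t - 5.
Check: f(0) = -5. ✓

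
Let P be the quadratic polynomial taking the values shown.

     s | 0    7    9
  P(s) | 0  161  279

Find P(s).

P(s) = 4s^2 - 5s

Using the Lagrange interpolation formula with nodes 0, 7, 9:
  L_0(s) = (s - 7)(s - 9) / 63
  L_1(s) = s(s - 9) / -14
  L_2(s) = s(s - 7) / 18
Then P(s) = 0·L_0(s) + 161·L_1(s) + 279·L_2(s).
Expanding and collecting terms gives P(s) = 4s^2 - 5s.
Check: P(0) = 0. ✓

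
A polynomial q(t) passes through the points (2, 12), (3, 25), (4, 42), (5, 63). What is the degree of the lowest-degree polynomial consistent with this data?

Forward differences of the values at t = 2, 3, 4, 5:
  q  : 12  25  42  63
  Δ  : 13  17  21
  Δ^2: 4  4
  Δ^3: 0
The second differences are constant (4) and nonzero, while all higher differences vanish, so the minimal degree is 2.

2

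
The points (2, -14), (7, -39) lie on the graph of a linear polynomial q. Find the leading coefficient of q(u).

Write q(u) = au + b. Substituting each data point gives a linear system:
  2a + b = -14
  7a + b = -39
Solving the system yields a = -5, b = -4.
So q(u) = -5u - 4.
The leading coefficient is -5.

-5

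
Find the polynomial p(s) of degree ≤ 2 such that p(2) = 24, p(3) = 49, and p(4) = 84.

Using the Lagrange interpolation formula with nodes 2, 3, 4:
  L_0(s) = (s - 3)(s - 4) / 2
  L_1(s) = (s - 2)(s - 4) / -1
  L_2(s) = (s - 2)(s - 3) / 2
Then p(s) = 24·L_0(s) + 49·L_1(s) + 84·L_2(s).
Expanding and collecting terms gives p(s) = 5s^2 + 4.
Check: p(2) = 24. ✓

p(s) = 5s^2 + 4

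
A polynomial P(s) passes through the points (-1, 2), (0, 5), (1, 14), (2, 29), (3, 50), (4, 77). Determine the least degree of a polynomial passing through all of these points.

2

Forward differences of the values at s = -1, 0, 1, 2, 3, 4:
  P  : 2  5  14  29  50  77
  Δ  : 3  9  15  21  27
  Δ^2: 6  6  6  6
  Δ^3: 0  0  0
  Δ^4: 0  0
  Δ^5: 0
The second differences are constant (6) and nonzero, while all higher differences vanish, so the minimal degree is 2.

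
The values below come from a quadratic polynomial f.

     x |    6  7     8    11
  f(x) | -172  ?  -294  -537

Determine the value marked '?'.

The 3 known points determine the degree-2 polynomial uniquely.
Write f(x) = ax^2 + bx + c. Substituting each data point gives a linear system:
  36a + 6b + c = -172
  64a + 8b + c = -294
  121a + 11b + c = -537
Solving the system yields a = -4, b = -5, c = 2.
So f(x) = -4x^2 - 5x + 2.
Then f(7) = -229.

-229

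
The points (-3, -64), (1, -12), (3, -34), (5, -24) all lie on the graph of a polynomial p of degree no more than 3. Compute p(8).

Using the Lagrange interpolation formula with nodes -3, 1, 3, 5:
  L_0(n) = (n - 1)(n - 3)(n - 5) / -192
  L_1(n) = (n + 3)(n - 3)(n - 5) / 32
  L_2(n) = (n + 3)(n - 1)(n - 5) / -24
  L_3(n) = (n + 3)(n - 1)(n - 3) / 64
Then p(n) = -64·L_0(n) - 12·L_1(n) - 34·L_2(n) - 24·L_3(n).
Expanding and collecting terms gives p(n) = n^3 - 5n^2 - 4n - 4.
Evaluating at n = 8: p(8) = 156.

156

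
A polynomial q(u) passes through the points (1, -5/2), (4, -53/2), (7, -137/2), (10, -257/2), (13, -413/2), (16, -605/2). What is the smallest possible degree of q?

Forward differences of the values at u = 1, 4, 7, 10, 13, 16:
  q  : -5/2  -53/2  -137/2  -257/2  -413/2  -605/2
  Δ  : -24  -42  -60  -78  -96
  Δ^2: -18  -18  -18  -18
  Δ^3: 0  0  0
  Δ^4: 0  0
  Δ^5: 0
The second differences are constant (-18) and nonzero, while all higher differences vanish, so the minimal degree is 2.

2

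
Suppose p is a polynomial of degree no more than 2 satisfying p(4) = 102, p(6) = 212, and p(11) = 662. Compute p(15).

1202

Write p(s) = as^2 + bs + c. Substituting each data point gives a linear system:
  16a + 4b + c = 102
  36a + 6b + c = 212
  121a + 11b + c = 662
Solving the system yields a = 5, b = 5, c = 2.
So p(s) = 5s² + 5s + 2.
Then p(15) = 1202.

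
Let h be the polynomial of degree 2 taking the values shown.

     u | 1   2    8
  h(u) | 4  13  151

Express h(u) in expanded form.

h(u) = 2u^2 + 3u - 1

Using the Lagrange interpolation formula with nodes 1, 2, 8:
  L_0(u) = (u - 2)(u - 8) / 7
  L_1(u) = (u - 1)(u - 8) / -6
  L_2(u) = (u - 1)(u - 2) / 42
Then h(u) = 4·L_0(u) + 13·L_1(u) + 151·L_2(u).
Expanding and collecting terms gives h(u) = 2u^2 + 3u - 1.
Check: h(2) = 13. ✓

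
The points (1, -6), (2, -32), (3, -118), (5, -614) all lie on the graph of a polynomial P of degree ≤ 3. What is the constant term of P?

Write P(t) = at^3 + bt^2 + ct + d. Substituting each data point gives a linear system:
  a + b + c + d = -6
  8a + 4b + 2c + d = -32
  27a + 9b + 3c + d = -118
  125a + 25b + 5c + d = -614
Solving the system yields a = -6, b = 6, c = -2, d = -4.
So P(t) = -6t^3 + 6t^2 - 2t - 4.
The constant term is -4.

-4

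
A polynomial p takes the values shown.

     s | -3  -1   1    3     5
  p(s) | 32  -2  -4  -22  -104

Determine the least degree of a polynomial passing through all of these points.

3

Forward differences of the values at s = -3, -1, 1, 3, 5:
  p  : 32  -2  -4  -22  -104
  Δ  : -34  -2  -18  -82
  Δ^2: 32  -16  -64
  Δ^3: -48  -48
  Δ^4: 0
The third differences are constant (-48) and nonzero, while all higher differences vanish, so the minimal degree is 3.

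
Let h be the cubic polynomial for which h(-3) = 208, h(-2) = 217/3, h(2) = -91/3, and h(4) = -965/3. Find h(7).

Using the Lagrange interpolation formula with nodes -3, -2, 2, 4:
  L_0(s) = (s + 2)(s - 2)(s - 4) / -35
  L_1(s) = (s + 3)(s - 2)(s - 4) / 24
  L_2(s) = (s + 3)(s + 2)(s - 4) / -40
  L_3(s) = (s + 3)(s + 2)(s - 2) / 84
Then h(s) = 208·L_0(s) + 217/3·L_1(s) - 91/3·L_2(s) - 965/3·L_3(s).
Expanding and collecting terms gives h(s) = -6s³ + 4s² - (5/3)s + 5.
Evaluating at s = 7: h(7) = -5606/3.

-5606/3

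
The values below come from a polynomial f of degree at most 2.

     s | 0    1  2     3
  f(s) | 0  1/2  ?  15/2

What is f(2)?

On equispaced nodes a degree-2 polynomial has vanishing third forward difference, so
  - f(0) + 3·f(1) - 3·f(2) + f(3) = 0.
Substituting the known values and solving for f(2):
  -3·f(2) = -9
  f(2) = 3.

3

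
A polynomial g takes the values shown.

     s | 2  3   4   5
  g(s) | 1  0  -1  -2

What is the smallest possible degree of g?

Forward differences of the values at s = 2, 3, 4, 5:
  g  : 1  0  -1  -2
  Δ  : -1  -1  -1
  Δ^2: 0  0
  Δ^3: 0
The first differences are constant (-1) and nonzero, while all higher differences vanish, so the minimal degree is 1.

1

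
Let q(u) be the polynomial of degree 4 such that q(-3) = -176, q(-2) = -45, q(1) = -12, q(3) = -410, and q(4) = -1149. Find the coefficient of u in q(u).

6

Write q(u) = au^4 + bu^3 + cu^2 + du + e. Substituting each data point gives a linear system:
  81a - 27b + 9c - 3d + e = -176
  16a - 8b + 4c - 2d + e = -45
  a + b + c + d + e = -12
  81a + 27b + 9c + 3d + e = -410
  256a + 64b + 16c + 4d + e = -1149
Solving the system yields a = -3, b = -5, c = -5, d = 6, e = -5.
So q(u) = -3u⁴ - 5u³ - 5u² + 6u - 5.
The coefficient of u is 6.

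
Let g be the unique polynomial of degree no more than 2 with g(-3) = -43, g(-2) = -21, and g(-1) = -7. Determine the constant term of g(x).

Write g(x) = ax^2 + bx + c. Substituting each data point gives a linear system:
  9a - 3b + c = -43
  4a - 2b + c = -21
  a - b + c = -7
Solving the system yields a = -4, b = 2, c = -1.
So g(x) = -4x^2 + 2x - 1.
The constant term is -1.

-1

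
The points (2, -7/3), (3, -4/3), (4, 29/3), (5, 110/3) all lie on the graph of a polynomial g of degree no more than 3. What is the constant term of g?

5/3

Write g(n) = an^3 + bn^2 + cn + d. Substituting each data point gives a linear system:
  8a + 4b + 2c + d = -7/3
  27a + 9b + 3c + d = -4/3
  64a + 16b + 4c + d = 29/3
  125a + 25b + 5c + d = 110/3
Solving the system yields a = 1, b = -4, c = 2, d = 5/3.
So g(n) = n³ - 4n² + 2n + 5/3.
The constant term is 5/3.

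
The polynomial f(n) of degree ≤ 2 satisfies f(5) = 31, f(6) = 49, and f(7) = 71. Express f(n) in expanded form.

f(n) = 2n^2 - 4n + 1

Write f(n) = an^2 + bn + c. Substituting each data point gives a linear system:
  25a + 5b + c = 31
  36a + 6b + c = 49
  49a + 7b + c = 71
Solving the system yields a = 2, b = -4, c = 1.
So f(n) = 2n^2 - 4n + 1.
Check: f(6) = 49. ✓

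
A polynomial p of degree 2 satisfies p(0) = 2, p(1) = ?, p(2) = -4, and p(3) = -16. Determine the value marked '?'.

On equispaced nodes a degree-2 polynomial has vanishing third forward difference, so
  - p(0) + 3·p(1) - 3·p(2) + p(3) = 0.
Substituting the known values and solving for p(1):
  3·p(1) = 6
  p(1) = 2.

2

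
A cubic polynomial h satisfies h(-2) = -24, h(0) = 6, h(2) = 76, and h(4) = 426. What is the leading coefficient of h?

Write h(s) = as^3 + bs^2 + cs + d. Substituting each data point gives a linear system:
  -8a + 4b - 2c + d = -24
  d = 6
  8a + 4b + 2c + d = 76
  64a + 16b + 4c + d = 426
Solving the system yields a = 5, b = 5, c = 5, d = 6.
So h(s) = 5s^3 + 5s^2 + 5s + 6.
The leading coefficient is 5.

5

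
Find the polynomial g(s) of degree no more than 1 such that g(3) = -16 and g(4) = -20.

g(s) = -4s - 4

Write g(s) = as + b. Substituting each data point gives a linear system:
  3a + b = -16
  4a + b = -20
Solving the system yields a = -4, b = -4.
So g(s) = -4s - 4.
Check: g(4) = -20. ✓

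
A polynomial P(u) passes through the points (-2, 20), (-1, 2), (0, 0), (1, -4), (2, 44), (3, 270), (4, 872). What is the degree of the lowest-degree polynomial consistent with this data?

Forward differences of the values at u = -2, -1, 0, 1, 2, 3, 4:
  P  : 20  2  0  -4  44  270  872
  Δ  : -18  -2  -4  48  226  602
  Δ^2: 16  -2  52  178  376
  Δ^3: -18  54  126  198
  Δ^4: 72  72  72
  Δ^5: 0  0
  Δ^6: 0
The fourth differences are constant (72) and nonzero, while all higher differences vanish, so the minimal degree is 4.

4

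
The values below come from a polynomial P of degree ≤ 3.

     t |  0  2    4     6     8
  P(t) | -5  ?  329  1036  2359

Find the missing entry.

46

On equispaced nodes a degree-3 polynomial has vanishing fourth forward difference, so
  P(0) - 4·P(2) + 6·P(4) - 4·P(6) + P(8) = 0.
Substituting the known values and solving for P(2):
  -4·P(2) = -184
  P(2) = 46.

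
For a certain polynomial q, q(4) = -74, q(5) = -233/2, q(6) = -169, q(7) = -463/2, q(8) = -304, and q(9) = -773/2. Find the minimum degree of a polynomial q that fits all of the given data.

Forward differences of the values at x = 4, 5, 6, 7, 8, 9:
  q  : -74  -233/2  -169  -463/2  -304  -773/2
  Δ  : -85/2  -105/2  -125/2  -145/2  -165/2
  Δ^2: -10  -10  -10  -10
  Δ^3: 0  0  0
  Δ^4: 0  0
  Δ^5: 0
The second differences are constant (-10) and nonzero, while all higher differences vanish, so the minimal degree is 2.

2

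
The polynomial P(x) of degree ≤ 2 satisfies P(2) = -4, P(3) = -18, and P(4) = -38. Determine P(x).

Write P(x) = ax^2 + bx + c. Substituting each data point gives a linear system:
  4a + 2b + c = -4
  9a + 3b + c = -18
  16a + 4b + c = -38
Solving the system yields a = -3, b = 1, c = 6.
So P(x) = -3x^2 + x + 6.
Check: P(2) = -4. ✓

P(x) = -3x^2 + x + 6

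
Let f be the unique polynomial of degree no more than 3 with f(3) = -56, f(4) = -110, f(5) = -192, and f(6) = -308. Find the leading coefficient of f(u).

Write f(u) = au^3 + bu^2 + cu + d. Substituting each data point gives a linear system:
  27a + 9b + 3c + d = -56
  64a + 16b + 4c + d = -110
  125a + 25b + 5c + d = -192
  216a + 36b + 6c + d = -308
Solving the system yields a = -1, b = -2, c = -3, d = -2.
So f(u) = -u^3 - 2u^2 - 3u - 2.
The leading coefficient is -1.

-1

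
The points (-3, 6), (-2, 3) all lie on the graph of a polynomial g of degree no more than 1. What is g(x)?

g(x) = -3x - 3

Write g(x) = ax + b. Substituting each data point gives a linear system:
  -3a + b = 6
  -2a + b = 3
Solving the system yields a = -3, b = -3.
So g(x) = -3x - 3.
Check: g(-3) = 6. ✓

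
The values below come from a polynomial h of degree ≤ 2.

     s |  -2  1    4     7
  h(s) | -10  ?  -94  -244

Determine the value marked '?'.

On equispaced nodes a degree-2 polynomial has vanishing third forward difference, so
  - h(-2) + 3·h(1) - 3·h(4) + h(7) = 0.
Substituting the known values and solving for h(1):
  3·h(1) = -48
  h(1) = -16.

-16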